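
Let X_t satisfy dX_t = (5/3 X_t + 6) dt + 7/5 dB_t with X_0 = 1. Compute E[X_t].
E[X_t] = 23*exp(5*t/3)/5 - 18/5

Taking expectations and using E[dB_t] = 0, the mean m(t) = E[X_t] satisfies the ODE m'(t) = a m(t) + b with m(0) = x_0. With a = 5/3, b = 6, x_0 = 1, the solution is
  m(t) = x_0 * exp(a t) + (b/a) * (exp(a t) - 1)
       = 1 * exp((5/3) t) + (6/(5/3)) * (exp((5/3) t) - 1)
       = 23*exp(5*t/3)/5 - 18/5.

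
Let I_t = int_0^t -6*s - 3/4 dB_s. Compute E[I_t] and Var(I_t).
E[I_t] = 0; Var(I_t) = 3*t*(64*t^2 + 24*t + 3)/16

The Itô integral of a deterministic integrand f(s) has mean 0 because each increment f(s) * (B_{s+ds} - B_s) has mean 0. By the Itô isometry:
  Var( int_0^t f(s) dB_s ) = E[ (int_0^t f(s) dB_s)^2 ] = int_0^t f(s)^2 ds.
Here f(s) = -6*s - 3/4, so f(s)^2 = 9*(8*s + 1)^2/16. Integrate:
  int_0^t (9*(8*s + 1)^2/16) ds = 3*t*(64*t^2 + 24*t + 3)/16.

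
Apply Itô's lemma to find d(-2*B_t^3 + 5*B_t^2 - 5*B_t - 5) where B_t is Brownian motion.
d(-2*B_t^3 + 5*B_t^2 - 5*B_t - 5) = (5 - 6*B_t) dt + (-6*B_t^2 + 10*B_t - 5) dB_t

Itô's formula for f(B_t) gives d f(B_t) = f'(B_t) dB_t + (1/2) f''(B_t) dt. Compute derivatives of f(x) = -2*x^3 + 5*x^2 - 5*x - 5:
  f'(x)  = -6*x^2 + 10*x - 5
  f''(x) = 10 - 12*x
Substitute x = B_t and multiply the f'' term by 1/2:
  drift     = (1/2) * (10 - 12*x) evaluated at B_t = 5 - 6*B_t
  diffusion = (-6*x^2 + 10*x - 5) evaluated at B_t = -6*B_t^2 + 10*B_t - 5
Therefore d(-2*B_t^3 + 5*B_t^2 - 5*B_t - 5) = (5 - 6*B_t) dt + (-6*B_t^2 + 10*B_t - 5) dB_t.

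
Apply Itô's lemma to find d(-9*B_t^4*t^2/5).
d(-9*B_t^4*t^2/5) = (18*B_t^2*t*(-B_t^2 - 3*t)/5) dt + (-36*B_t^3*t^2/5) dB_t

Itô's formula for f(t, x): d f(t, B_t) = (f_t + (1/2) f_xx) dt + f_x dB_t. Compute partials of f(t, x) = -9*t^2*x^4/5:
  f_t(t,x)  = -18*t*x^4/5
  f_x(t,x)  = -36*t^2*x^3/5
  f_xx(t,x) = -108*t^2*x^2/5
Assemble drift = f_t + (1/2) f_xx = 18*t*x^2*(-3*t - x^2)/5 and diffusion = f_x = -36*t^2*x^3/5. Substituting x = B_t:
  d(-9*B_t^4*t^2/5) = (18*B_t^2*t*(-B_t^2 - 3*t)/5) dt + (-36*B_t^3*t^2/5) dB_t.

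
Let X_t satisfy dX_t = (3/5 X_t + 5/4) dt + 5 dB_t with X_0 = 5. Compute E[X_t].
E[X_t] = 85*exp(3*t/5)/12 - 25/12

Taking expectations and using E[dB_t] = 0, the mean m(t) = E[X_t] satisfies the ODE m'(t) = a m(t) + b with m(0) = x_0. With a = 3/5, b = 5/4, x_0 = 5, the solution is
  m(t) = x_0 * exp(a t) + (b/a) * (exp(a t) - 1)
       = 5 * exp((3/5) t) + ((5/4)/(3/5)) * (exp((3/5) t) - 1)
       = 85*exp(3*t/5)/12 - 25/12.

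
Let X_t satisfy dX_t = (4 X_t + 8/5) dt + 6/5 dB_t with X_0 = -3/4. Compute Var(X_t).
Var(X_t) = 9*exp(8*t)/50 - 9/50

The variance V(t) = Var(X_t) satisfies V'(t) = 2 a V(t) + c^2 with V(0) = 0 (drift coefficient is linear in X, diffusion is constant). With a = 4, c = 6/5, the solution is
  V(t) = (c^2 / (2 a)) * (exp(2 a t) - 1)
       = ((6/5)^2 / (2*4)) * (exp(8 t) - 1)
       = 9*exp(8*t)/50 - 9/50.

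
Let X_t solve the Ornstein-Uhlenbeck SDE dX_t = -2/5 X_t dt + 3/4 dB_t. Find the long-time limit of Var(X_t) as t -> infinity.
lim Var(X_t) = 45/64

The OU SDE dX = -theta X dt + sigma dB admits the integrating factor exp(theta t): d(exp(theta t) X_t) = sigma exp(theta t) dB_t. Integrating from 0 to t gives X_t = x_0 * exp(-theta t) + sigma * int_0^t exp(-theta (t-s)) dB_s for any initial x_0. The Itô integral has variance (by the Itô isometry) sigma^2 * int_0^t exp(-2 theta (t - s)) ds = sigma^2 * (1 - exp(-2 theta t)) / (2 theta), independent of x_0.
With theta = 2/5, sigma = 3/4:
  Var(X_t) = (3/4)^2 * (1 - exp(-2*2/5 t)) / (2 * 2/5) = 45/64 - 45*exp(-4*t/5)/64.
As t -> infinity, exp(-2*2/5 t) -> 0, so the stationary variance is sigma^2 / (2 theta) = 45/64.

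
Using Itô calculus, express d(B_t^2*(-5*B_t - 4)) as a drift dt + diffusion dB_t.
d(B_t^2*(-5*B_t - 4)) = (-15*B_t - 4) dt + (B_t*(-15*B_t - 8)) dB_t

Itô's formula for f(B_t) gives d f(B_t) = f'(B_t) dB_t + (1/2) f''(B_t) dt. Compute derivatives of f(x) = x^2*(-5*x - 4):
  f'(x)  = x*(-15*x - 8)
  f''(x) = -30*x - 8
Substitute x = B_t and multiply the f'' term by 1/2:
  drift     = (1/2) * (-30*x - 8) evaluated at B_t = -15*B_t - 4
  diffusion = (x*(-15*x - 8)) evaluated at B_t = B_t*(-15*B_t - 8)
Therefore d(B_t^2*(-5*B_t - 4)) = (-15*B_t - 4) dt + (B_t*(-15*B_t - 8)) dB_t.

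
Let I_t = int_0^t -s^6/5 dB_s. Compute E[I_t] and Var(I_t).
E[I_t] = 0; Var(I_t) = t^13/325

The Itô integral of a deterministic integrand f(s) has mean 0 because each increment f(s) * (B_{s+ds} - B_s) has mean 0. By the Itô isometry:
  Var( int_0^t f(s) dB_s ) = E[ (int_0^t f(s) dB_s)^2 ] = int_0^t f(s)^2 ds.
Here f(s) = -s^6/5, so f(s)^2 = s^12/25. Integrate:
  int_0^t (s^12/25) ds = t^13/325.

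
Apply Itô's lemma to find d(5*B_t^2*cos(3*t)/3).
d(5*B_t^2*cos(3*t)/3) = (-5*B_t^2*sin(3*t) + 5*cos(3*t)/3) dt + (10*B_t*cos(3*t)/3) dB_t

Itô's formula for f(t, x): d f(t, B_t) = (f_t + (1/2) f_xx) dt + f_x dB_t. Compute partials of f(t, x) = 5*x^2*cos(3*t)/3:
  f_t(t,x)  = -5*x^2*sin(3*t)
  f_x(t,x)  = 10*x*cos(3*t)/3
  f_xx(t,x) = 10*cos(3*t)/3
Assemble drift = f_t + (1/2) f_xx = -5*x^2*sin(3*t) + 5*cos(3*t)/3 and diffusion = f_x = 10*x*cos(3*t)/3. Substituting x = B_t:
  d(5*B_t^2*cos(3*t)/3) = (-5*B_t^2*sin(3*t) + 5*cos(3*t)/3) dt + (10*B_t*cos(3*t)/3) dB_t.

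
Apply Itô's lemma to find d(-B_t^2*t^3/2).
d(-B_t^2*t^3/2) = (t^2*(-3*B_t^2 - t)/2) dt + (-B_t*t^3) dB_t

Itô's formula for f(t, x): d f(t, B_t) = (f_t + (1/2) f_xx) dt + f_x dB_t. Compute partials of f(t, x) = -t^3*x^2/2:
  f_t(t,x)  = -3*t^2*x^2/2
  f_x(t,x)  = -t^3*x
  f_xx(t,x) = -t^3
Assemble drift = f_t + (1/2) f_xx = t^2*(-t - 3*x^2)/2 and diffusion = f_x = -t^3*x. Substituting x = B_t:
  d(-B_t^2*t^3/2) = (t^2*(-3*B_t^2 - t)/2) dt + (-B_t*t^3) dB_t.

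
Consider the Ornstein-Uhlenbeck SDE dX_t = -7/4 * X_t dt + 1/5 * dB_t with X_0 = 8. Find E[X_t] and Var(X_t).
E[X_t] = 8*exp(-7*t/4); Var(X_t) = 2/175 - 2*exp(-7*t/2)/175

The OU SDE dX = -theta X dt + sigma dB admits the integrating factor exp(theta t): d(exp(theta t) X_t) = sigma exp(theta t) dB_t. Integrating from 0 to t:
  X_t = x_0 * exp(-theta t) + sigma * int_0^t exp(-theta (t-s)) dB_s.
The Itô integral has mean 0 and (by the Itô isometry) variance sigma^2 * int_0^t exp(-2 theta (t - s)) ds = sigma^2 * (1 - exp(-2 theta t)) / (2 theta).
With theta = 7/4, sigma = 1/5, x_0 = 8:
  E[X_t] = 8 * exp(-7/4 t) = 8*exp(-7*t/4)
  Var(X_t) = (1/5)^2 * (1 - exp(-2*7/4 t)) / (2 * 7/4) = 2/175 - 2*exp(-7*t/2)/175.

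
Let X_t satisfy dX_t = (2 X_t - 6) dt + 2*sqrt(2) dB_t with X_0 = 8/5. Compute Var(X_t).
Var(X_t) = 2*exp(4*t) - 2

The variance V(t) = Var(X_t) satisfies V'(t) = 2 a V(t) + c^2 with V(0) = 0 (drift coefficient is linear in X, diffusion is constant). With a = 2, c = 2*sqrt(2), the solution is
  V(t) = (c^2 / (2 a)) * (exp(2 a t) - 1)
       = ((2*sqrt(2))^2 / (2*2)) * (exp(4 t) - 1)
       = 2*exp(4*t) - 2.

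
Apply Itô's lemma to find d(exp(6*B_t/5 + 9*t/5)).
d(exp(6*B_t/5 + 9*t/5)) = (63*exp(6*B_t/5 + 9*t/5)/25) dt + (6*exp(6*B_t/5 + 9*t/5)/5) dB_t

Itô's formula for f(t, x): d f(t, B_t) = (f_t + (1/2) f_xx) dt + f_x dB_t. Compute partials of f(t, x) = exp(9*t/5 + 6*x/5):
  f_t(t,x)  = 9*exp(9*t/5 + 6*x/5)/5
  f_x(t,x)  = 6*exp(9*t/5 + 6*x/5)/5
  f_xx(t,x) = 36*exp(9*t/5 + 6*x/5)/25
Assemble drift = f_t + (1/2) f_xx = 63*exp(9*t/5 + 6*x/5)/25 and diffusion = f_x = 6*exp(9*t/5 + 6*x/5)/5. Substituting x = B_t:
  d(exp(6*B_t/5 + 9*t/5)) = (63*exp(6*B_t/5 + 9*t/5)/25) dt + (6*exp(6*B_t/5 + 9*t/5)/5) dB_t.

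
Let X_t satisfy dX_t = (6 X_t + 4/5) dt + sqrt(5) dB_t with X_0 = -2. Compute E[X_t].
E[X_t] = -28*exp(6*t)/15 - 2/15

Taking expectations and using E[dB_t] = 0, the mean m(t) = E[X_t] satisfies the ODE m'(t) = a m(t) + b with m(0) = x_0. With a = 6, b = 4/5, x_0 = -2, the solution is
  m(t) = x_0 * exp(a t) + (b/a) * (exp(a t) - 1)
       = (-2) * exp(6 t) + ((4/5)/6) * (exp(6 t) - 1)
       = -28*exp(6*t)/15 - 2/15.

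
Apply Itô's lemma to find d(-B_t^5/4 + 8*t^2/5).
d(-B_t^5/4 + 8*t^2/5) = (-5*B_t^3/2 + 16*t/5) dt + (-5*B_t^4/4) dB_t

Itô's formula for f(t, x): d f(t, B_t) = (f_t + (1/2) f_xx) dt + f_x dB_t. Compute partials of f(t, x) = 8*t^2/5 - x^5/4:
  f_t(t,x)  = 16*t/5
  f_x(t,x)  = -5*x^4/4
  f_xx(t,x) = -5*x^3
Assemble drift = f_t + (1/2) f_xx = 16*t/5 - 5*x^3/2 and diffusion = f_x = -5*x^4/4. Substituting x = B_t:
  d(-B_t^5/4 + 8*t^2/5) = (-5*B_t^3/2 + 16*t/5) dt + (-5*B_t^4/4) dB_t.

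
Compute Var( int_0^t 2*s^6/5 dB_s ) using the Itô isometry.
Var = 4*t^13/325

The Itô integral of a deterministic integrand f(s) has mean 0 because each increment f(s) * (B_{s+ds} - B_s) has mean 0. By the Itô isometry:
  Var( int_0^t f(s) dB_s ) = E[ (int_0^t f(s) dB_s)^2 ] = int_0^t f(s)^2 ds.
Here f(s) = 2*s^6/5, so f(s)^2 = 4*s^12/25. Integrate:
  int_0^t (4*s^12/25) ds = 4*t^13/325.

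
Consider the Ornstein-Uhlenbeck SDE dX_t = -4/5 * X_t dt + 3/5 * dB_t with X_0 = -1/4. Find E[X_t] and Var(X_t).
E[X_t] = -exp(-4*t/5)/4; Var(X_t) = 9/40 - 9*exp(-8*t/5)/40

The OU SDE dX = -theta X dt + sigma dB admits the integrating factor exp(theta t): d(exp(theta t) X_t) = sigma exp(theta t) dB_t. Integrating from 0 to t:
  X_t = x_0 * exp(-theta t) + sigma * int_0^t exp(-theta (t-s)) dB_s.
The Itô integral has mean 0 and (by the Itô isometry) variance sigma^2 * int_0^t exp(-2 theta (t - s)) ds = sigma^2 * (1 - exp(-2 theta t)) / (2 theta).
With theta = 4/5, sigma = 3/5, x_0 = -1/4:
  E[X_t] = -1/4 * exp(-4/5 t) = -exp(-4*t/5)/4
  Var(X_t) = (3/5)^2 * (1 - exp(-2*4/5 t)) / (2 * 4/5) = 9/40 - 9*exp(-8*t/5)/40.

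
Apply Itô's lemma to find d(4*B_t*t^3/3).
d(4*B_t*t^3/3) = (4*B_t*t^2) dt + (4*t^3/3) dB_t

Itô's formula for f(t, x): d f(t, B_t) = (f_t + (1/2) f_xx) dt + f_x dB_t. Compute partials of f(t, x) = 4*t^3*x/3:
  f_t(t,x)  = 4*t^2*x
  f_x(t,x)  = 4*t^3/3
  f_xx(t,x) = 0
Assemble drift = f_t + (1/2) f_xx = 4*t^2*x and diffusion = f_x = 4*t^3/3. Substituting x = B_t:
  d(4*B_t*t^3/3) = (4*B_t*t^2) dt + (4*t^3/3) dB_t.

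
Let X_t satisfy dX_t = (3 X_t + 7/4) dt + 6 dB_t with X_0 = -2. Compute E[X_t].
E[X_t] = -17*exp(3*t)/12 - 7/12

Taking expectations and using E[dB_t] = 0, the mean m(t) = E[X_t] satisfies the ODE m'(t) = a m(t) + b with m(0) = x_0. With a = 3, b = 7/4, x_0 = -2, the solution is
  m(t) = x_0 * exp(a t) + (b/a) * (exp(a t) - 1)
       = (-2) * exp(3 t) + ((7/4)/3) * (exp(3 t) - 1)
       = -17*exp(3*t)/12 - 7/12.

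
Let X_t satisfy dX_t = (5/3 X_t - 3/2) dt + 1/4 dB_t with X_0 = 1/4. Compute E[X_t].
E[X_t] = 9/10 - 13*exp(5*t/3)/20

Taking expectations and using E[dB_t] = 0, the mean m(t) = E[X_t] satisfies the ODE m'(t) = a m(t) + b with m(0) = x_0. With a = 5/3, b = -3/2, x_0 = 1/4, the solution is
  m(t) = x_0 * exp(a t) + (b/a) * (exp(a t) - 1)
       = (1/4) * exp((5/3) t) + ((-3/2)/(5/3)) * (exp((5/3) t) - 1)
       = 9/10 - 13*exp(5*t/3)/20.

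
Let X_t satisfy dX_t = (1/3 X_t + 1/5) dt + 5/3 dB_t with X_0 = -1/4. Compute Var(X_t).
Var(X_t) = 25*exp(2*t/3)/6 - 25/6

The variance V(t) = Var(X_t) satisfies V'(t) = 2 a V(t) + c^2 with V(0) = 0 (drift coefficient is linear in X, diffusion is constant). With a = 1/3, c = 5/3, the solution is
  V(t) = (c^2 / (2 a)) * (exp(2 a t) - 1)
       = ((5/3)^2 / (2*(1/3))) * (exp((2/3) t) - 1)
       = 25*exp(2*t/3)/6 - 25/6.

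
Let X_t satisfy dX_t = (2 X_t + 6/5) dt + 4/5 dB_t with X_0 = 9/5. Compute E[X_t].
E[X_t] = 12*exp(2*t)/5 - 3/5

Taking expectations and using E[dB_t] = 0, the mean m(t) = E[X_t] satisfies the ODE m'(t) = a m(t) + b with m(0) = x_0. With a = 2, b = 6/5, x_0 = 9/5, the solution is
  m(t) = x_0 * exp(a t) + (b/a) * (exp(a t) - 1)
       = (9/5) * exp(2 t) + ((6/5)/2) * (exp(2 t) - 1)
       = 12*exp(2*t)/5 - 3/5.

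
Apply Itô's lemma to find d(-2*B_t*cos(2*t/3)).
d(-2*B_t*cos(2*t/3)) = (4*B_t*sin(2*t/3)/3) dt + (-2*cos(2*t/3)) dB_t

Itô's formula for f(t, x): d f(t, B_t) = (f_t + (1/2) f_xx) dt + f_x dB_t. Compute partials of f(t, x) = -2*x*cos(2*t/3):
  f_t(t,x)  = 4*x*sin(2*t/3)/3
  f_x(t,x)  = -2*cos(2*t/3)
  f_xx(t,x) = 0
Assemble drift = f_t + (1/2) f_xx = 4*x*sin(2*t/3)/3 and diffusion = f_x = -2*cos(2*t/3). Substituting x = B_t:
  d(-2*B_t*cos(2*t/3)) = (4*B_t*sin(2*t/3)/3) dt + (-2*cos(2*t/3)) dB_t.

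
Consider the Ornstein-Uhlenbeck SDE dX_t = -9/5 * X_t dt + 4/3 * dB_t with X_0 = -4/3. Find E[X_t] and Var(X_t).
E[X_t] = -4*exp(-9*t/5)/3; Var(X_t) = 40/81 - 40*exp(-18*t/5)/81

The OU SDE dX = -theta X dt + sigma dB admits the integrating factor exp(theta t): d(exp(theta t) X_t) = sigma exp(theta t) dB_t. Integrating from 0 to t:
  X_t = x_0 * exp(-theta t) + sigma * int_0^t exp(-theta (t-s)) dB_s.
The Itô integral has mean 0 and (by the Itô isometry) variance sigma^2 * int_0^t exp(-2 theta (t - s)) ds = sigma^2 * (1 - exp(-2 theta t)) / (2 theta).
With theta = 9/5, sigma = 4/3, x_0 = -4/3:
  E[X_t] = -4/3 * exp(-9/5 t) = -4*exp(-9*t/5)/3
  Var(X_t) = (4/3)^2 * (1 - exp(-2*9/5 t)) / (2 * 9/5) = 40/81 - 40*exp(-18*t/5)/81.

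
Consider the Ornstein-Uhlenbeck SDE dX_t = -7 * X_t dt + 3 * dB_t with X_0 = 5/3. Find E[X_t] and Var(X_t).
E[X_t] = 5*exp(-7*t)/3; Var(X_t) = 9/14 - 9*exp(-14*t)/14

The OU SDE dX = -theta X dt + sigma dB admits the integrating factor exp(theta t): d(exp(theta t) X_t) = sigma exp(theta t) dB_t. Integrating from 0 to t:
  X_t = x_0 * exp(-theta t) + sigma * int_0^t exp(-theta (t-s)) dB_s.
The Itô integral has mean 0 and (by the Itô isometry) variance sigma^2 * int_0^t exp(-2 theta (t - s)) ds = sigma^2 * (1 - exp(-2 theta t)) / (2 theta).
With theta = 7, sigma = 3, x_0 = 5/3:
  E[X_t] = 5/3 * exp(-7 t) = 5*exp(-7*t)/3
  Var(X_t) = (3)^2 * (1 - exp(-2*7 t)) / (2 * 7) = 9/14 - 9*exp(-14*t)/14.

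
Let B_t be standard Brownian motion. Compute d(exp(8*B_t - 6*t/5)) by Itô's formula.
d(exp(8*B_t - 6*t/5)) = (154*exp(8*B_t - 6*t/5)/5) dt + (8*exp(8*B_t - 6*t/5)) dB_t

Itô's formula for f(t, x): d f(t, B_t) = (f_t + (1/2) f_xx) dt + f_x dB_t. Compute partials of f(t, x) = exp(-6*t/5 + 8*x):
  f_t(t,x)  = -6*exp(-6*t/5 + 8*x)/5
  f_x(t,x)  = 8*exp(-6*t/5 + 8*x)
  f_xx(t,x) = 64*exp(-6*t/5 + 8*x)
Assemble drift = f_t + (1/2) f_xx = 154*exp(-6*t/5 + 8*x)/5 and diffusion = f_x = 8*exp(-6*t/5 + 8*x). Substituting x = B_t:
  d(exp(8*B_t - 6*t/5)) = (154*exp(8*B_t - 6*t/5)/5) dt + (8*exp(8*B_t - 6*t/5)) dB_t.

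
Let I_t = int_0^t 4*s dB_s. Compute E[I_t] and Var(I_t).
E[I_t] = 0; Var(I_t) = 16*t^3/3

The Itô integral of a deterministic integrand f(s) has mean 0 because each increment f(s) * (B_{s+ds} - B_s) has mean 0. By the Itô isometry:
  Var( int_0^t f(s) dB_s ) = E[ (int_0^t f(s) dB_s)^2 ] = int_0^t f(s)^2 ds.
Here f(s) = 4*s, so f(s)^2 = 16*s^2. Integrate:
  int_0^t (16*s^2) ds = 16*t^3/3.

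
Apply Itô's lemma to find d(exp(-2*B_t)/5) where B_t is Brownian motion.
d(exp(-2*B_t)/5) = (2*exp(-2*B_t)/5) dt + (-2*exp(-2*B_t)/5) dB_t

Itô's formula for f(B_t) gives d f(B_t) = f'(B_t) dB_t + (1/2) f''(B_t) dt. Compute derivatives of f(x) = exp(-2*x)/5:
  f'(x)  = -2*exp(-2*x)/5
  f''(x) = 4*exp(-2*x)/5
Substitute x = B_t and multiply the f'' term by 1/2:
  drift     = (1/2) * (4*exp(-2*x)/5) evaluated at B_t = 2*exp(-2*B_t)/5
  diffusion = (-2*exp(-2*x)/5) evaluated at B_t = -2*exp(-2*B_t)/5
Therefore d(exp(-2*B_t)/5) = (2*exp(-2*B_t)/5) dt + (-2*exp(-2*B_t)/5) dB_t.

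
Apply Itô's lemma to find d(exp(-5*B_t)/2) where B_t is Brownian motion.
d(exp(-5*B_t)/2) = (25*exp(-5*B_t)/4) dt + (-5*exp(-5*B_t)/2) dB_t

Itô's formula for f(B_t) gives d f(B_t) = f'(B_t) dB_t + (1/2) f''(B_t) dt. Compute derivatives of f(x) = exp(-5*x)/2:
  f'(x)  = -5*exp(-5*x)/2
  f''(x) = 25*exp(-5*x)/2
Substitute x = B_t and multiply the f'' term by 1/2:
  drift     = (1/2) * (25*exp(-5*x)/2) evaluated at B_t = 25*exp(-5*B_t)/4
  diffusion = (-5*exp(-5*x)/2) evaluated at B_t = -5*exp(-5*B_t)/2
Therefore d(exp(-5*B_t)/2) = (25*exp(-5*B_t)/4) dt + (-5*exp(-5*B_t)/2) dB_t.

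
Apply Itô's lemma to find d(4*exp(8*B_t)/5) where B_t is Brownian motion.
d(4*exp(8*B_t)/5) = (128*exp(8*B_t)/5) dt + (32*exp(8*B_t)/5) dB_t

Itô's formula for f(B_t) gives d f(B_t) = f'(B_t) dB_t + (1/2) f''(B_t) dt. Compute derivatives of f(x) = 4*exp(8*x)/5:
  f'(x)  = 32*exp(8*x)/5
  f''(x) = 256*exp(8*x)/5
Substitute x = B_t and multiply the f'' term by 1/2:
  drift     = (1/2) * (256*exp(8*x)/5) evaluated at B_t = 128*exp(8*B_t)/5
  diffusion = (32*exp(8*x)/5) evaluated at B_t = 32*exp(8*B_t)/5
Therefore d(4*exp(8*B_t)/5) = (128*exp(8*B_t)/5) dt + (32*exp(8*B_t)/5) dB_t.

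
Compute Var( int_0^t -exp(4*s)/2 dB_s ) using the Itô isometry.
Var = exp(8*t)/32 - 1/32

The Itô integral of a deterministic integrand f(s) has mean 0 because each increment f(s) * (B_{s+ds} - B_s) has mean 0. By the Itô isometry:
  Var( int_0^t f(s) dB_s ) = E[ (int_0^t f(s) dB_s)^2 ] = int_0^t f(s)^2 ds.
Here f(s) = -exp(4*s)/2, so f(s)^2 = exp(8*s)/4. Integrate:
  int_0^t (exp(8*s)/4) ds = exp(8*t)/32 - 1/32.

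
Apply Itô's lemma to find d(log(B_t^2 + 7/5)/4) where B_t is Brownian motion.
d(log(B_t^2 + 7/5)/4) = (5*(7 - 5*B_t^2)/(4*(5*B_t^2 + 7)^2)) dt + (5*B_t/(2*(5*B_t^2 + 7))) dB_t

Itô's formula for f(B_t) gives d f(B_t) = f'(B_t) dB_t + (1/2) f''(B_t) dt. Compute derivatives of f(x) = log(x^2 + 7/5)/4:
  f'(x)  = 5*x/(2*(5*x^2 + 7))
  f''(x) = 5*(7 - 5*x^2)/(2*(5*x^2 + 7)^2)
Substitute x = B_t and multiply the f'' term by 1/2:
  drift     = (1/2) * (5*(7 - 5*x^2)/(2*(5*x^2 + 7)^2)) evaluated at B_t = 5*(7 - 5*B_t^2)/(4*(5*B_t^2 + 7)^2)
  diffusion = (5*x/(2*(5*x^2 + 7))) evaluated at B_t = 5*B_t/(2*(5*B_t^2 + 7))
Therefore d(log(B_t^2 + 7/5)/4) = (5*(7 - 5*B_t^2)/(4*(5*B_t^2 + 7)^2)) dt + (5*B_t/(2*(5*B_t^2 + 7))) dB_t.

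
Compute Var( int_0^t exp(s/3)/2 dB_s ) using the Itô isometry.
Var = 3*exp(2*t/3)/8 - 3/8

The Itô integral of a deterministic integrand f(s) has mean 0 because each increment f(s) * (B_{s+ds} - B_s) has mean 0. By the Itô isometry:
  Var( int_0^t f(s) dB_s ) = E[ (int_0^t f(s) dB_s)^2 ] = int_0^t f(s)^2 ds.
Here f(s) = exp(s/3)/2, so f(s)^2 = exp(2*s/3)/4. Integrate:
  int_0^t (exp(2*s/3)/4) ds = 3*exp(2*t/3)/8 - 3/8.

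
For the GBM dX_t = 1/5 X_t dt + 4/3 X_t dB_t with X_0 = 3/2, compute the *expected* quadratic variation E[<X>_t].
E[<X>_t] = 90*exp(98*t/45)/49 - 90/49

<X>_t = int_0^t ((4/3) * X_s)^2 ds. Taking expectation inside the integral: E[<X>_t] = (4/3)^2 * int_0^t E[X_s^2] ds. For GBM, E[X_s^2] = x_0^2 * exp((2 mu + sigma^2) s). Integrating:
  E[<X>_t] = (4/3)^2 * (3/2)^2 * (exp((2*(1/5) + (4/3)^2) t) - 1) / (2*(1/5) + (4/3)^2)
           = (4/3)^2 * (3/2)^2 * (exp((98/45) t) - 1) / (98/45) = 90*exp(98*t/45)/49 - 90/49.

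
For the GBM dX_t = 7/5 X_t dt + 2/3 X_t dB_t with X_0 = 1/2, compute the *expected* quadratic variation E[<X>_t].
E[<X>_t] = 5*exp(146*t/45)/146 - 5/146

<X>_t = int_0^t ((2/3) * X_s)^2 ds. Taking expectation inside the integral: E[<X>_t] = (2/3)^2 * int_0^t E[X_s^2] ds. For GBM, E[X_s^2] = x_0^2 * exp((2 mu + sigma^2) s). Integrating:
  E[<X>_t] = (2/3)^2 * (1/2)^2 * (exp((2*(7/5) + (2/3)^2) t) - 1) / (2*(7/5) + (2/3)^2)
           = (2/3)^2 * (1/2)^2 * (exp((146/45) t) - 1) / (146/45) = 5*exp(146*t/45)/146 - 5/146.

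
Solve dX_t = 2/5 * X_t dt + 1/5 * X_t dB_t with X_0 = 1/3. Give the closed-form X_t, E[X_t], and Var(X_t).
X_t = 1/3 * exp((19/50) t + (1/5) B_t); E[X_t] = exp(2*t/5)/3; Var(X_t) = (exp(t/25) - 1)*exp(4*t/5)/9

For GBM dX = mu X dt + sigma X dB with X_0 = x_0, apply Itô to Y = log X: dY = (mu - sigma^2/2) dt + sigma dB, so Y_t = log(x_0) + (mu - sigma^2/2) t + sigma B_t and hence X_t = x_0 * exp((mu - sigma^2/2) t + sigma B_t).
With mu = 2/5, sigma = 1/5, x_0 = 1/3, this gives:
  X_t = 1/3 * exp((19/50) * t + (1/5) * B_t).
Since sigma*B_t ~ Normal(0, sigma^2 t), E[exp(sigma*B_t)] = exp(sigma^2 t / 2); so E[X_t] = x_0 * exp((mu - sigma^2/2) t) * exp(sigma^2 t / 2) = x_0 * exp(mu t) = exp(2*t/5)/3.
Var(X_t) = E[X_t^2] - (E[X_t])^2 = x_0^2 * exp(2 mu t) * (exp(sigma^2 t) - 1) = (exp(t/25) - 1)*exp(4*t/5)/9.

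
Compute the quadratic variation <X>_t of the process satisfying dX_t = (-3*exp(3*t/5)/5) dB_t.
<X>_t = 3*exp(6*t/5)/10 - 3/10

For an Itô process dX_t = a(t) dt + b(t) dB_t, the quadratic variation is <X>_t = int_0^t b(s)^2 ds (the drift term does not contribute). Here b(s) = -3*exp(3*s/5)/5, so
  b(s)^2 = 9*exp(6*s/5)/25.
Integrating from 0 to t:
  <X>_t = int_0^t (9*exp(6*s/5)/25) ds = 3*exp(6*t/5)/10 - 3/10.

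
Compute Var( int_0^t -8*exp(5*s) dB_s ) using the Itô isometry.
Var = 32*exp(10*t)/5 - 32/5

The Itô integral of a deterministic integrand f(s) has mean 0 because each increment f(s) * (B_{s+ds} - B_s) has mean 0. By the Itô isometry:
  Var( int_0^t f(s) dB_s ) = E[ (int_0^t f(s) dB_s)^2 ] = int_0^t f(s)^2 ds.
Here f(s) = -8*exp(5*s), so f(s)^2 = 64*exp(10*s). Integrate:
  int_0^t (64*exp(10*s)) ds = 32*exp(10*t)/5 - 32/5.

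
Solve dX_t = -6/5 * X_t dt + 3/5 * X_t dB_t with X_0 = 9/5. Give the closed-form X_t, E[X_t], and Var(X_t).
X_t = 9/5 * exp((-69/50) t + (3/5) B_t); E[X_t] = 9*exp(-6*t/5)/5; Var(X_t) = (81*exp(9*t/25) - 81)*exp(-12*t/5)/25

For GBM dX = mu X dt + sigma X dB with X_0 = x_0, apply Itô to Y = log X: dY = (mu - sigma^2/2) dt + sigma dB, so Y_t = log(x_0) + (mu - sigma^2/2) t + sigma B_t and hence X_t = x_0 * exp((mu - sigma^2/2) t + sigma B_t).
With mu = -6/5, sigma = 3/5, x_0 = 9/5, this gives:
  X_t = 9/5 * exp((-69/50) * t + (3/5) * B_t).
Since sigma*B_t ~ Normal(0, sigma^2 t), E[exp(sigma*B_t)] = exp(sigma^2 t / 2); so E[X_t] = x_0 * exp((mu - sigma^2/2) t) * exp(sigma^2 t / 2) = x_0 * exp(mu t) = 9*exp(-6*t/5)/5.
Var(X_t) = E[X_t^2] - (E[X_t])^2 = x_0^2 * exp(2 mu t) * (exp(sigma^2 t) - 1) = (81*exp(9*t/25) - 81)*exp(-12*t/5)/25.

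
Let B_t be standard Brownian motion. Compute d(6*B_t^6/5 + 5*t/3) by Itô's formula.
d(6*B_t^6/5 + 5*t/3) = (18*B_t^4 + 5/3) dt + (36*B_t^5/5) dB_t

Itô's formula for f(t, x): d f(t, B_t) = (f_t + (1/2) f_xx) dt + f_x dB_t. Compute partials of f(t, x) = 5*t/3 + 6*x^6/5:
  f_t(t,x)  = 5/3
  f_x(t,x)  = 36*x^5/5
  f_xx(t,x) = 36*x^4
Assemble drift = f_t + (1/2) f_xx = 18*x^4 + 5/3 and diffusion = f_x = 36*x^5/5. Substituting x = B_t:
  d(6*B_t^6/5 + 5*t/3) = (18*B_t^4 + 5/3) dt + (36*B_t^5/5) dB_t.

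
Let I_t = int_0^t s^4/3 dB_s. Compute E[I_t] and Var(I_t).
E[I_t] = 0; Var(I_t) = t^9/81

The Itô integral of a deterministic integrand f(s) has mean 0 because each increment f(s) * (B_{s+ds} - B_s) has mean 0. By the Itô isometry:
  Var( int_0^t f(s) dB_s ) = E[ (int_0^t f(s) dB_s)^2 ] = int_0^t f(s)^2 ds.
Here f(s) = s^4/3, so f(s)^2 = s^8/9. Integrate:
  int_0^t (s^8/9) ds = t^9/81.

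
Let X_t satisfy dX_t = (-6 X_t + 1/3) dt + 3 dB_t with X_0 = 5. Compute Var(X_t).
Var(X_t) = 3/4 - 3*exp(-12*t)/4

The variance V(t) = Var(X_t) satisfies V'(t) = 2 a V(t) + c^2 with V(0) = 0 (drift coefficient is linear in X, diffusion is constant). With a = -6, c = 3, the solution is
  V(t) = (c^2 / (2 a)) * (exp(2 a t) - 1)
       = (3^2 / (2*(-6))) * (exp((-12) t) - 1)
       = 3/4 - 3*exp(-12*t)/4.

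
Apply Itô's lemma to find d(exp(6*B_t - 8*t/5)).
d(exp(6*B_t - 8*t/5)) = (82*exp(6*B_t - 8*t/5)/5) dt + (6*exp(6*B_t - 8*t/5)) dB_t

Itô's formula for f(t, x): d f(t, B_t) = (f_t + (1/2) f_xx) dt + f_x dB_t. Compute partials of f(t, x) = exp(-8*t/5 + 6*x):
  f_t(t,x)  = -8*exp(-8*t/5 + 6*x)/5
  f_x(t,x)  = 6*exp(-8*t/5 + 6*x)
  f_xx(t,x) = 36*exp(-8*t/5 + 6*x)
Assemble drift = f_t + (1/2) f_xx = 82*exp(-8*t/5 + 6*x)/5 and diffusion = f_x = 6*exp(-8*t/5 + 6*x). Substituting x = B_t:
  d(exp(6*B_t - 8*t/5)) = (82*exp(6*B_t - 8*t/5)/5) dt + (6*exp(6*B_t - 8*t/5)) dB_t.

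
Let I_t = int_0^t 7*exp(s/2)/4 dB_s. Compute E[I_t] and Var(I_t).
E[I_t] = 0; Var(I_t) = 49*exp(t)/16 - 49/16

The Itô integral of a deterministic integrand f(s) has mean 0 because each increment f(s) * (B_{s+ds} - B_s) has mean 0. By the Itô isometry:
  Var( int_0^t f(s) dB_s ) = E[ (int_0^t f(s) dB_s)^2 ] = int_0^t f(s)^2 ds.
Here f(s) = 7*exp(s/2)/4, so f(s)^2 = 49*exp(s)/16. Integrate:
  int_0^t (49*exp(s)/16) ds = 49*exp(t)/16 - 49/16.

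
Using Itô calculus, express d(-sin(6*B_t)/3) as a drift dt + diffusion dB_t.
d(-sin(6*B_t)/3) = (6*sin(6*B_t)) dt + (-2*cos(6*B_t)) dB_t

Itô's formula for f(B_t) gives d f(B_t) = f'(B_t) dB_t + (1/2) f''(B_t) dt. Compute derivatives of f(x) = -sin(6*x)/3:
  f'(x)  = -2*cos(6*x)
  f''(x) = 12*sin(6*x)
Substitute x = B_t and multiply the f'' term by 1/2:
  drift     = (1/2) * (12*sin(6*x)) evaluated at B_t = 6*sin(6*B_t)
  diffusion = (-2*cos(6*x)) evaluated at B_t = -2*cos(6*B_t)
Therefore d(-sin(6*B_t)/3) = (6*sin(6*B_t)) dt + (-2*cos(6*B_t)) dB_t.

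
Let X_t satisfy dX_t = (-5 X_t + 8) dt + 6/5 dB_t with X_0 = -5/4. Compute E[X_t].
E[X_t] = 8/5 - 57*exp(-5*t)/20

Taking expectations and using E[dB_t] = 0, the mean m(t) = E[X_t] satisfies the ODE m'(t) = a m(t) + b with m(0) = x_0. With a = -5, b = 8, x_0 = -5/4, the solution is
  m(t) = x_0 * exp(a t) + (b/a) * (exp(a t) - 1)
       = (-5/4) * exp((-5) t) + (8/(-5)) * (exp((-5) t) - 1)
       = 8/5 - 57*exp(-5*t)/20.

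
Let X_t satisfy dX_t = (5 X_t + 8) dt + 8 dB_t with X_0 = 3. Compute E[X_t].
E[X_t] = 23*exp(5*t)/5 - 8/5

Taking expectations and using E[dB_t] = 0, the mean m(t) = E[X_t] satisfies the ODE m'(t) = a m(t) + b with m(0) = x_0. With a = 5, b = 8, x_0 = 3, the solution is
  m(t) = x_0 * exp(a t) + (b/a) * (exp(a t) - 1)
       = 3 * exp(5 t) + (8/5) * (exp(5 t) - 1)
       = 23*exp(5*t)/5 - 8/5.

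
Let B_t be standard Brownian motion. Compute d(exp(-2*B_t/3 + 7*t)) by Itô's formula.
d(exp(-2*B_t/3 + 7*t)) = (65*exp(-2*B_t/3 + 7*t)/9) dt + (-2*exp(-2*B_t/3 + 7*t)/3) dB_t

Itô's formula for f(t, x): d f(t, B_t) = (f_t + (1/2) f_xx) dt + f_x dB_t. Compute partials of f(t, x) = exp(7*t - 2*x/3):
  f_t(t,x)  = 7*exp(7*t - 2*x/3)
  f_x(t,x)  = -2*exp(7*t - 2*x/3)/3
  f_xx(t,x) = 4*exp(7*t - 2*x/3)/9
Assemble drift = f_t + (1/2) f_xx = 65*exp(7*t - 2*x/3)/9 and diffusion = f_x = -2*exp(7*t - 2*x/3)/3. Substituting x = B_t:
  d(exp(-2*B_t/3 + 7*t)) = (65*exp(-2*B_t/3 + 7*t)/9) dt + (-2*exp(-2*B_t/3 + 7*t)/3) dB_t.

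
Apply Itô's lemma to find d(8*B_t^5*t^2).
d(8*B_t^5*t^2) = (16*B_t^3*t*(B_t^2 + 5*t)) dt + (40*B_t^4*t^2) dB_t

Itô's formula for f(t, x): d f(t, B_t) = (f_t + (1/2) f_xx) dt + f_x dB_t. Compute partials of f(t, x) = 8*t^2*x^5:
  f_t(t,x)  = 16*t*x^5
  f_x(t,x)  = 40*t^2*x^4
  f_xx(t,x) = 160*t^2*x^3
Assemble drift = f_t + (1/2) f_xx = 16*t*x^3*(5*t + x^2) and diffusion = f_x = 40*t^2*x^4. Substituting x = B_t:
  d(8*B_t^5*t^2) = (16*B_t^3*t*(B_t^2 + 5*t)) dt + (40*B_t^4*t^2) dB_t.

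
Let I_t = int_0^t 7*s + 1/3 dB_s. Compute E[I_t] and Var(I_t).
E[I_t] = 0; Var(I_t) = t*(147*t^2 + 21*t + 1)/9

The Itô integral of a deterministic integrand f(s) has mean 0 because each increment f(s) * (B_{s+ds} - B_s) has mean 0. By the Itô isometry:
  Var( int_0^t f(s) dB_s ) = E[ (int_0^t f(s) dB_s)^2 ] = int_0^t f(s)^2 ds.
Here f(s) = 7*s + 1/3, so f(s)^2 = (21*s + 1)^2/9. Integrate:
  int_0^t ((21*s + 1)^2/9) ds = t*(147*t^2 + 21*t + 1)/9.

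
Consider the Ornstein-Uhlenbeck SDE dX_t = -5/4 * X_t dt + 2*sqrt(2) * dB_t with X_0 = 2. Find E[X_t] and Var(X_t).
E[X_t] = 2*exp(-5*t/4); Var(X_t) = 16/5 - 16*exp(-5*t/2)/5

The OU SDE dX = -theta X dt + sigma dB admits the integrating factor exp(theta t): d(exp(theta t) X_t) = sigma exp(theta t) dB_t. Integrating from 0 to t:
  X_t = x_0 * exp(-theta t) + sigma * int_0^t exp(-theta (t-s)) dB_s.
The Itô integral has mean 0 and (by the Itô isometry) variance sigma^2 * int_0^t exp(-2 theta (t - s)) ds = sigma^2 * (1 - exp(-2 theta t)) / (2 theta).
With theta = 5/4, sigma = 2*sqrt(2), x_0 = 2:
  E[X_t] = 2 * exp(-5/4 t) = 2*exp(-5*t/4)
  Var(X_t) = (2*sqrt(2))^2 * (1 - exp(-2*5/4 t)) / (2 * 5/4) = 16/5 - 16*exp(-5*t/2)/5.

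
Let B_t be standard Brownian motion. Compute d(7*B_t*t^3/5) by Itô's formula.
d(7*B_t*t^3/5) = (21*B_t*t^2/5) dt + (7*t^3/5) dB_t

Itô's formula for f(t, x): d f(t, B_t) = (f_t + (1/2) f_xx) dt + f_x dB_t. Compute partials of f(t, x) = 7*t^3*x/5:
  f_t(t,x)  = 21*t^2*x/5
  f_x(t,x)  = 7*t^3/5
  f_xx(t,x) = 0
Assemble drift = f_t + (1/2) f_xx = 21*t^2*x/5 and diffusion = f_x = 7*t^3/5. Substituting x = B_t:
  d(7*B_t*t^3/5) = (21*B_t*t^2/5) dt + (7*t^3/5) dB_t.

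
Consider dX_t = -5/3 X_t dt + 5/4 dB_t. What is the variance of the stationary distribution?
lim Var(X_t) = 15/32

The OU SDE dX = -theta X dt + sigma dB admits the integrating factor exp(theta t): d(exp(theta t) X_t) = sigma exp(theta t) dB_t. Integrating from 0 to t gives X_t = x_0 * exp(-theta t) + sigma * int_0^t exp(-theta (t-s)) dB_s for any initial x_0. The Itô integral has variance (by the Itô isometry) sigma^2 * int_0^t exp(-2 theta (t - s)) ds = sigma^2 * (1 - exp(-2 theta t)) / (2 theta), independent of x_0.
With theta = 5/3, sigma = 5/4:
  Var(X_t) = (5/4)^2 * (1 - exp(-2*5/3 t)) / (2 * 5/3) = 15/32 - 15*exp(-10*t/3)/32.
As t -> infinity, exp(-2*5/3 t) -> 0, so the stationary variance is sigma^2 / (2 theta) = 15/32.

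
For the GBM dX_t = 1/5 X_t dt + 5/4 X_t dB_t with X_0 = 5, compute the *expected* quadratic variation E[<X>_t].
E[<X>_t] = 3125*exp(157*t/80)/157 - 3125/157

<X>_t = int_0^t ((5/4) * X_s)^2 ds. Taking expectation inside the integral: E[<X>_t] = (5/4)^2 * int_0^t E[X_s^2] ds. For GBM, E[X_s^2] = x_0^2 * exp((2 mu + sigma^2) s). Integrating:
  E[<X>_t] = (5/4)^2 * 5^2 * (exp((2*(1/5) + (5/4)^2) t) - 1) / (2*(1/5) + (5/4)^2)
           = (5/4)^2 * 5^2 * (exp((157/80) t) - 1) / (157/80) = 3125*exp(157*t/80)/157 - 3125/157.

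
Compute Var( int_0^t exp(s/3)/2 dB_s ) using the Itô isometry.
Var = 3*exp(2*t/3)/8 - 3/8

The Itô integral of a deterministic integrand f(s) has mean 0 because each increment f(s) * (B_{s+ds} - B_s) has mean 0. By the Itô isometry:
  Var( int_0^t f(s) dB_s ) = E[ (int_0^t f(s) dB_s)^2 ] = int_0^t f(s)^2 ds.
Here f(s) = exp(s/3)/2, so f(s)^2 = exp(2*s/3)/4. Integrate:
  int_0^t (exp(2*s/3)/4) ds = 3*exp(2*t/3)/8 - 3/8.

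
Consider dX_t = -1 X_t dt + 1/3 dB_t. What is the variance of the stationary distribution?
lim Var(X_t) = 1/18

The OU SDE dX = -theta X dt + sigma dB admits the integrating factor exp(theta t): d(exp(theta t) X_t) = sigma exp(theta t) dB_t. Integrating from 0 to t gives X_t = x_0 * exp(-theta t) + sigma * int_0^t exp(-theta (t-s)) dB_s for any initial x_0. The Itô integral has variance (by the Itô isometry) sigma^2 * int_0^t exp(-2 theta (t - s)) ds = sigma^2 * (1 - exp(-2 theta t)) / (2 theta), independent of x_0.
With theta = 1, sigma = 1/3:
  Var(X_t) = (1/3)^2 * (1 - exp(-2*1 t)) / (2 * 1) = 1/18 - exp(-2*t)/18.
As t -> infinity, exp(-2*1 t) -> 0, so the stationary variance is sigma^2 / (2 theta) = 1/18.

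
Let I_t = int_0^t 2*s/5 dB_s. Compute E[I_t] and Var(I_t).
E[I_t] = 0; Var(I_t) = 4*t^3/75

The Itô integral of a deterministic integrand f(s) has mean 0 because each increment f(s) * (B_{s+ds} - B_s) has mean 0. By the Itô isometry:
  Var( int_0^t f(s) dB_s ) = E[ (int_0^t f(s) dB_s)^2 ] = int_0^t f(s)^2 ds.
Here f(s) = 2*s/5, so f(s)^2 = 4*s^2/25. Integrate:
  int_0^t (4*s^2/25) ds = 4*t^3/75.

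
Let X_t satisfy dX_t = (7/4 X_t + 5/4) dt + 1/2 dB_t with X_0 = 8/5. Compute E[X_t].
E[X_t] = 81*exp(7*t/4)/35 - 5/7

Taking expectations and using E[dB_t] = 0, the mean m(t) = E[X_t] satisfies the ODE m'(t) = a m(t) + b with m(0) = x_0. With a = 7/4, b = 5/4, x_0 = 8/5, the solution is
  m(t) = x_0 * exp(a t) + (b/a) * (exp(a t) - 1)
       = (8/5) * exp((7/4) t) + ((5/4)/(7/4)) * (exp((7/4) t) - 1)
       = 81*exp(7*t/4)/35 - 5/7.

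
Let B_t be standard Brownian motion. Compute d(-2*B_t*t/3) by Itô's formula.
d(-2*B_t*t/3) = (-2*B_t/3) dt + (-2*t/3) dB_t

Itô's formula for f(t, x): d f(t, B_t) = (f_t + (1/2) f_xx) dt + f_x dB_t. Compute partials of f(t, x) = -2*t*x/3:
  f_t(t,x)  = -2*x/3
  f_x(t,x)  = -2*t/3
  f_xx(t,x) = 0
Assemble drift = f_t + (1/2) f_xx = -2*x/3 and diffusion = f_x = -2*t/3. Substituting x = B_t:
  d(-2*B_t*t/3) = (-2*B_t/3) dt + (-2*t/3) dB_t.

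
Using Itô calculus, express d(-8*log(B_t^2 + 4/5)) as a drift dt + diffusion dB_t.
d(-8*log(B_t^2 + 4/5)) = (40*(5*B_t^2 - 4)/(5*B_t^2 + 4)^2) dt + (-80*B_t/(5*B_t^2 + 4)) dB_t

Itô's formula for f(B_t) gives d f(B_t) = f'(B_t) dB_t + (1/2) f''(B_t) dt. Compute derivatives of f(x) = -8*log(x^2 + 4/5):
  f'(x)  = -80*x/(5*x^2 + 4)
  f''(x) = 80*(5*x^2 - 4)/(5*x^2 + 4)^2
Substitute x = B_t and multiply the f'' term by 1/2:
  drift     = (1/2) * (80*(5*x^2 - 4)/(5*x^2 + 4)^2) evaluated at B_t = 40*(5*B_t^2 - 4)/(5*B_t^2 + 4)^2
  diffusion = (-80*x/(5*x^2 + 4)) evaluated at B_t = -80*B_t/(5*B_t^2 + 4)
Therefore d(-8*log(B_t^2 + 4/5)) = (40*(5*B_t^2 - 4)/(5*B_t^2 + 4)^2) dt + (-80*B_t/(5*B_t^2 + 4)) dB_t.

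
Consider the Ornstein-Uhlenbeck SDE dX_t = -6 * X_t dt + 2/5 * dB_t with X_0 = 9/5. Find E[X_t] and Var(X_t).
E[X_t] = 9*exp(-6*t)/5; Var(X_t) = 1/75 - exp(-12*t)/75

The OU SDE dX = -theta X dt + sigma dB admits the integrating factor exp(theta t): d(exp(theta t) X_t) = sigma exp(theta t) dB_t. Integrating from 0 to t:
  X_t = x_0 * exp(-theta t) + sigma * int_0^t exp(-theta (t-s)) dB_s.
The Itô integral has mean 0 and (by the Itô isometry) variance sigma^2 * int_0^t exp(-2 theta (t - s)) ds = sigma^2 * (1 - exp(-2 theta t)) / (2 theta).
With theta = 6, sigma = 2/5, x_0 = 9/5:
  E[X_t] = 9/5 * exp(-6 t) = 9*exp(-6*t)/5
  Var(X_t) = (2/5)^2 * (1 - exp(-2*6 t)) / (2 * 6) = 1/75 - exp(-12*t)/75.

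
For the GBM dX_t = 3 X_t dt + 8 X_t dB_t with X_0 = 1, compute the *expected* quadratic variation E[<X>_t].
E[<X>_t] = 32*exp(70*t)/35 - 32/35

<X>_t = int_0^t (8 * X_s)^2 ds. Taking expectation inside the integral: E[<X>_t] = 8^2 * int_0^t E[X_s^2] ds. For GBM, E[X_s^2] = x_0^2 * exp((2 mu + sigma^2) s). Integrating:
  E[<X>_t] = 8^2 * 1^2 * (exp((2*3 + 8^2) t) - 1) / (2*3 + 8^2)
           = 8^2 * 1^2 * (exp(70 t) - 1) / 70 = 32*exp(70*t)/35 - 32/35.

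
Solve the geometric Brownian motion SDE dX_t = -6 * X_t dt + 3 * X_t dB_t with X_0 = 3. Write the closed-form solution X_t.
X_t = 3 * exp((-21/2) * t + (3) * B_t)

For GBM dX = mu X dt + sigma X dB with X_0 = x_0, apply Itô to Y = log X: dY = (mu - sigma^2/2) dt + sigma dB, so Y_t = log(x_0) + (mu - sigma^2/2) t + sigma B_t and hence X_t = x_0 * exp((mu - sigma^2/2) t + sigma B_t).
With mu = -6, sigma = 3, x_0 = 3, this gives:
  X_t = 3 * exp((-21/2) * t + (3) * B_t).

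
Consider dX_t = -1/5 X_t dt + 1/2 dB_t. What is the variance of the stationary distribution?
lim Var(X_t) = 5/8

The OU SDE dX = -theta X dt + sigma dB admits the integrating factor exp(theta t): d(exp(theta t) X_t) = sigma exp(theta t) dB_t. Integrating from 0 to t gives X_t = x_0 * exp(-theta t) + sigma * int_0^t exp(-theta (t-s)) dB_s for any initial x_0. The Itô integral has variance (by the Itô isometry) sigma^2 * int_0^t exp(-2 theta (t - s)) ds = sigma^2 * (1 - exp(-2 theta t)) / (2 theta), independent of x_0.
With theta = 1/5, sigma = 1/2:
  Var(X_t) = (1/2)^2 * (1 - exp(-2*1/5 t)) / (2 * 1/5) = 5/8 - 5*exp(-2*t/5)/8.
As t -> infinity, exp(-2*1/5 t) -> 0, so the stationary variance is sigma^2 / (2 theta) = 5/8.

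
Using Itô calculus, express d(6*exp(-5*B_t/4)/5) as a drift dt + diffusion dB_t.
d(6*exp(-5*B_t/4)/5) = (15*exp(-5*B_t/4)/16) dt + (-3*exp(-5*B_t/4)/2) dB_t

Itô's formula for f(B_t) gives d f(B_t) = f'(B_t) dB_t + (1/2) f''(B_t) dt. Compute derivatives of f(x) = 6*exp(-5*x/4)/5:
  f'(x)  = -3*exp(-5*x/4)/2
  f''(x) = 15*exp(-5*x/4)/8
Substitute x = B_t and multiply the f'' term by 1/2:
  drift     = (1/2) * (15*exp(-5*x/4)/8) evaluated at B_t = 15*exp(-5*B_t/4)/16
  diffusion = (-3*exp(-5*x/4)/2) evaluated at B_t = -3*exp(-5*B_t/4)/2
Therefore d(6*exp(-5*B_t/4)/5) = (15*exp(-5*B_t/4)/16) dt + (-3*exp(-5*B_t/4)/2) dB_t.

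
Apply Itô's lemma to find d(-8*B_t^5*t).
d(-8*B_t^5*t) = (8*B_t^3*(-B_t^2 - 10*t)) dt + (-40*B_t^4*t) dB_t

Itô's formula for f(t, x): d f(t, B_t) = (f_t + (1/2) f_xx) dt + f_x dB_t. Compute partials of f(t, x) = -8*t*x^5:
  f_t(t,x)  = -8*x^5
  f_x(t,x)  = -40*t*x^4
  f_xx(t,x) = -160*t*x^3
Assemble drift = f_t + (1/2) f_xx = 8*x^3*(-10*t - x^2) and diffusion = f_x = -40*t*x^4. Substituting x = B_t:
  d(-8*B_t^5*t) = (8*B_t^3*(-B_t^2 - 10*t)) dt + (-40*B_t^4*t) dB_t.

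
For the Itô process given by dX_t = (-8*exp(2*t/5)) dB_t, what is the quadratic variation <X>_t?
<X>_t = 80*exp(4*t/5) - 80

For an Itô process dX_t = a(t) dt + b(t) dB_t, the quadratic variation is <X>_t = int_0^t b(s)^2 ds (the drift term does not contribute). Here b(s) = -8*exp(2*s/5), so
  b(s)^2 = 64*exp(4*s/5).
Integrating from 0 to t:
  <X>_t = int_0^t (64*exp(4*s/5)) ds = 80*exp(4*t/5) - 80.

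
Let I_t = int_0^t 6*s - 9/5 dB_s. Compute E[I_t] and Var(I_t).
E[I_t] = 0; Var(I_t) = 3*t*(100*t^2 - 90*t + 27)/25

The Itô integral of a deterministic integrand f(s) has mean 0 because each increment f(s) * (B_{s+ds} - B_s) has mean 0. By the Itô isometry:
  Var( int_0^t f(s) dB_s ) = E[ (int_0^t f(s) dB_s)^2 ] = int_0^t f(s)^2 ds.
Here f(s) = 6*s - 9/5, so f(s)^2 = 9*(10*s - 3)^2/25. Integrate:
  int_0^t (9*(10*s - 3)^2/25) ds = 3*t*(100*t^2 - 90*t + 27)/25.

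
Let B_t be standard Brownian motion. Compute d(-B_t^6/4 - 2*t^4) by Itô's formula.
d(-B_t^6/4 - 2*t^4) = (-15*B_t^4/4 - 8*t^3) dt + (-3*B_t^5/2) dB_t

Itô's formula for f(t, x): d f(t, B_t) = (f_t + (1/2) f_xx) dt + f_x dB_t. Compute partials of f(t, x) = -2*t^4 - x^6/4:
  f_t(t,x)  = -8*t^3
  f_x(t,x)  = -3*x^5/2
  f_xx(t,x) = -15*x^4/2
Assemble drift = f_t + (1/2) f_xx = -8*t^3 - 15*x^4/4 and diffusion = f_x = -3*x^5/2. Substituting x = B_t:
  d(-B_t^6/4 - 2*t^4) = (-15*B_t^4/4 - 8*t^3) dt + (-3*B_t^5/2) dB_t.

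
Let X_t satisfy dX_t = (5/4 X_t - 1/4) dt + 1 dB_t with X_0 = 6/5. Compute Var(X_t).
Var(X_t) = 2*exp(5*t/2)/5 - 2/5

The variance V(t) = Var(X_t) satisfies V'(t) = 2 a V(t) + c^2 with V(0) = 0 (drift coefficient is linear in X, diffusion is constant). With a = 5/4, c = 1, the solution is
  V(t) = (c^2 / (2 a)) * (exp(2 a t) - 1)
       = (1^2 / (2*(5/4))) * (exp((5/2) t) - 1)
       = 2*exp(5*t/2)/5 - 2/5.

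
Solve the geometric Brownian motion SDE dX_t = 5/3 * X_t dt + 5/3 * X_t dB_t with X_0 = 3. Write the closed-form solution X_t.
X_t = 3 * exp((5/18) * t + (5/3) * B_t)

For GBM dX = mu X dt + sigma X dB with X_0 = x_0, apply Itô to Y = log X: dY = (mu - sigma^2/2) dt + sigma dB, so Y_t = log(x_0) + (mu - sigma^2/2) t + sigma B_t and hence X_t = x_0 * exp((mu - sigma^2/2) t + sigma B_t).
With mu = 5/3, sigma = 5/3, x_0 = 3, this gives:
  X_t = 3 * exp((5/18) * t + (5/3) * B_t).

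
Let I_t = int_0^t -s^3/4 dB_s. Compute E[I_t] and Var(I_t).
E[I_t] = 0; Var(I_t) = t^7/112

The Itô integral of a deterministic integrand f(s) has mean 0 because each increment f(s) * (B_{s+ds} - B_s) has mean 0. By the Itô isometry:
  Var( int_0^t f(s) dB_s ) = E[ (int_0^t f(s) dB_s)^2 ] = int_0^t f(s)^2 ds.
Here f(s) = -s^3/4, so f(s)^2 = s^6/16. Integrate:
  int_0^t (s^6/16) ds = t^7/112.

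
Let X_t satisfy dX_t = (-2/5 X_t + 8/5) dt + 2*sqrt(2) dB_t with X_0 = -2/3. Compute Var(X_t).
Var(X_t) = 10 - 10*exp(-4*t/5)

The variance V(t) = Var(X_t) satisfies V'(t) = 2 a V(t) + c^2 with V(0) = 0 (drift coefficient is linear in X, diffusion is constant). With a = -2/5, c = 2*sqrt(2), the solution is
  V(t) = (c^2 / (2 a)) * (exp(2 a t) - 1)
       = ((2*sqrt(2))^2 / (2*(-2/5))) * (exp((-4/5) t) - 1)
       = 10 - 10*exp(-4*t/5).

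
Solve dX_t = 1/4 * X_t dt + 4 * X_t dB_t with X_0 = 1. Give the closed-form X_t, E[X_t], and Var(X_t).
X_t = 1 * exp((-31/4) t + (4) B_t); E[X_t] = exp(t/4); Var(X_t) = (exp(16*t) - 1)*exp(t/2)

For GBM dX = mu X dt + sigma X dB with X_0 = x_0, apply Itô to Y = log X: dY = (mu - sigma^2/2) dt + sigma dB, so Y_t = log(x_0) + (mu - sigma^2/2) t + sigma B_t and hence X_t = x_0 * exp((mu - sigma^2/2) t + sigma B_t).
With mu = 1/4, sigma = 4, x_0 = 1, this gives:
  X_t = 1 * exp((-31/4) * t + (4) * B_t).
Since sigma*B_t ~ Normal(0, sigma^2 t), E[exp(sigma*B_t)] = exp(sigma^2 t / 2); so E[X_t] = x_0 * exp((mu - sigma^2/2) t) * exp(sigma^2 t / 2) = x_0 * exp(mu t) = exp(t/4).
Var(X_t) = E[X_t^2] - (E[X_t])^2 = x_0^2 * exp(2 mu t) * (exp(sigma^2 t) - 1) = (exp(16*t) - 1)*exp(t/2).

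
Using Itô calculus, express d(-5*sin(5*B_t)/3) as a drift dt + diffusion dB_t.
d(-5*sin(5*B_t)/3) = (125*sin(5*B_t)/6) dt + (-25*cos(5*B_t)/3) dB_t

Itô's formula for f(B_t) gives d f(B_t) = f'(B_t) dB_t + (1/2) f''(B_t) dt. Compute derivatives of f(x) = -5*sin(5*x)/3:
  f'(x)  = -25*cos(5*x)/3
  f''(x) = 125*sin(5*x)/3
Substitute x = B_t and multiply the f'' term by 1/2:
  drift     = (1/2) * (125*sin(5*x)/3) evaluated at B_t = 125*sin(5*B_t)/6
  diffusion = (-25*cos(5*x)/3) evaluated at B_t = -25*cos(5*B_t)/3
Therefore d(-5*sin(5*B_t)/3) = (125*sin(5*B_t)/6) dt + (-25*cos(5*B_t)/3) dB_t.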